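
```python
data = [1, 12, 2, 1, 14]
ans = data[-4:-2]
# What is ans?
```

data has length 5. The slice data[-4:-2] selects indices [1, 2] (1->12, 2->2), giving [12, 2].

[12, 2]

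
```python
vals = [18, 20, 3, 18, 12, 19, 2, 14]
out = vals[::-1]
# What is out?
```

vals has length 8. The slice vals[::-1] selects indices [7, 6, 5, 4, 3, 2, 1, 0] (7->14, 6->2, 5->19, 4->12, 3->18, 2->3, 1->20, 0->18), giving [14, 2, 19, 12, 18, 3, 20, 18].

[14, 2, 19, 12, 18, 3, 20, 18]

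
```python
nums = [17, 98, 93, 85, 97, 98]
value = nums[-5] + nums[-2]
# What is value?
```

nums has length 6. Negative index -5 maps to positive index 6 + (-5) = 1. nums[1] = 98.
nums has length 6. Negative index -2 maps to positive index 6 + (-2) = 4. nums[4] = 97.
Sum: 98 + 97 = 195.

195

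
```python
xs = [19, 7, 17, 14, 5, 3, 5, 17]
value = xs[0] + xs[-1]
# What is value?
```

xs has length 8. xs[0] = 19.
xs has length 8. Negative index -1 maps to positive index 8 + (-1) = 7. xs[7] = 17.
Sum: 19 + 17 = 36.

36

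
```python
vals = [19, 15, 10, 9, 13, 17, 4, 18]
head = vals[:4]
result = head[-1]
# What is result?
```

vals has length 8. The slice vals[:4] selects indices [0, 1, 2, 3] (0->19, 1->15, 2->10, 3->9), giving [19, 15, 10, 9]. So head = [19, 15, 10, 9]. Then head[-1] = 9.

9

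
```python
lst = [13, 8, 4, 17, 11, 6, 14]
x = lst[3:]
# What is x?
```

lst has length 7. The slice lst[3:] selects indices [3, 4, 5, 6] (3->17, 4->11, 5->6, 6->14), giving [17, 11, 6, 14].

[17, 11, 6, 14]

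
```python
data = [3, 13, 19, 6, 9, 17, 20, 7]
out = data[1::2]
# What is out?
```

data has length 8. The slice data[1::2] selects indices [1, 3, 5, 7] (1->13, 3->6, 5->17, 7->7), giving [13, 6, 17, 7].

[13, 6, 17, 7]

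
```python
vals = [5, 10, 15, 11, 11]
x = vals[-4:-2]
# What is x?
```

vals has length 5. The slice vals[-4:-2] selects indices [1, 2] (1->10, 2->15), giving [10, 15].

[10, 15]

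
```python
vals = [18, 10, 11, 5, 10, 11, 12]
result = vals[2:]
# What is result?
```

vals has length 7. The slice vals[2:] selects indices [2, 3, 4, 5, 6] (2->11, 3->5, 4->10, 5->11, 6->12), giving [11, 5, 10, 11, 12].

[11, 5, 10, 11, 12]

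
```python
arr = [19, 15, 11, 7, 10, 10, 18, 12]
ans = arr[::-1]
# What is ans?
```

arr has length 8. The slice arr[::-1] selects indices [7, 6, 5, 4, 3, 2, 1, 0] (7->12, 6->18, 5->10, 4->10, 3->7, 2->11, 1->15, 0->19), giving [12, 18, 10, 10, 7, 11, 15, 19].

[12, 18, 10, 10, 7, 11, 15, 19]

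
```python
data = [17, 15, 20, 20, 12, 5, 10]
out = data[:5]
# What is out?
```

data has length 7. The slice data[:5] selects indices [0, 1, 2, 3, 4] (0->17, 1->15, 2->20, 3->20, 4->12), giving [17, 15, 20, 20, 12].

[17, 15, 20, 20, 12]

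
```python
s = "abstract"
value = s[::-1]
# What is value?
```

s has length 8. The slice s[::-1] selects indices [7, 6, 5, 4, 3, 2, 1, 0] (7->'t', 6->'c', 5->'a', 4->'r', 3->'t', 2->'s', 1->'b', 0->'a'), giving 'tcartsba'.

'tcartsba'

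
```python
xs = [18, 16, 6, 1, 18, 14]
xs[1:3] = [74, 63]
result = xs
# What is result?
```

xs starts as [18, 16, 6, 1, 18, 14] (length 6). The slice xs[1:3] covers indices [1, 2] with values [16, 6]. Replacing that slice with [74, 63] (same length) produces [18, 74, 63, 1, 18, 14].

[18, 74, 63, 1, 18, 14]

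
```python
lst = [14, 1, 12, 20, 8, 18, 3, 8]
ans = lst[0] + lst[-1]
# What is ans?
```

lst has length 8. lst[0] = 14.
lst has length 8. Negative index -1 maps to positive index 8 + (-1) = 7. lst[7] = 8.
Sum: 14 + 8 = 22.

22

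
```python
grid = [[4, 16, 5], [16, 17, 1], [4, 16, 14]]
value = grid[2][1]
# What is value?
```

grid[2] = [4, 16, 14]. Taking column 1 of that row yields 16.

16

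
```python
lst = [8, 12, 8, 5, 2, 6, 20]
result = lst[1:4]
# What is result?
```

lst has length 7. The slice lst[1:4] selects indices [1, 2, 3] (1->12, 2->8, 3->5), giving [12, 8, 5].

[12, 8, 5]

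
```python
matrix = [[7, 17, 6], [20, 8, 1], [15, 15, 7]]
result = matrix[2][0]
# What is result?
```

matrix[2] = [15, 15, 7]. Taking column 0 of that row yields 15.

15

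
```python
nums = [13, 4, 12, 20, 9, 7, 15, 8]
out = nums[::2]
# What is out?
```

nums has length 8. The slice nums[::2] selects indices [0, 2, 4, 6] (0->13, 2->12, 4->9, 6->15), giving [13, 12, 9, 15].

[13, 12, 9, 15]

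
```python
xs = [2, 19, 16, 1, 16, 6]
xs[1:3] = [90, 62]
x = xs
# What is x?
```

xs starts as [2, 19, 16, 1, 16, 6] (length 6). The slice xs[1:3] covers indices [1, 2] with values [19, 16]. Replacing that slice with [90, 62] (same length) produces [2, 90, 62, 1, 16, 6].

[2, 90, 62, 1, 16, 6]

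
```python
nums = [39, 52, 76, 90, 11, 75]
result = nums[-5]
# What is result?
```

nums has length 6. Negative index -5 maps to positive index 6 + (-5) = 1. nums[1] = 52.

52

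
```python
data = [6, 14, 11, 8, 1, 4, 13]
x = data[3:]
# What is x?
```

data has length 7. The slice data[3:] selects indices [3, 4, 5, 6] (3->8, 4->1, 5->4, 6->13), giving [8, 1, 4, 13].

[8, 1, 4, 13]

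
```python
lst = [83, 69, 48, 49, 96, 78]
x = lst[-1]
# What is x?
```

lst has length 6. Negative index -1 maps to positive index 6 + (-1) = 5. lst[5] = 78.

78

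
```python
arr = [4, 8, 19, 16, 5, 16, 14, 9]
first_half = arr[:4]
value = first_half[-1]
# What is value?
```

arr has length 8. The slice arr[:4] selects indices [0, 1, 2, 3] (0->4, 1->8, 2->19, 3->16), giving [4, 8, 19, 16]. So first_half = [4, 8, 19, 16]. Then first_half[-1] = 16.

16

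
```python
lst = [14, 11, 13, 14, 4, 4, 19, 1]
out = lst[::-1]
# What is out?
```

lst has length 8. The slice lst[::-1] selects indices [7, 6, 5, 4, 3, 2, 1, 0] (7->1, 6->19, 5->4, 4->4, 3->14, 2->13, 1->11, 0->14), giving [1, 19, 4, 4, 14, 13, 11, 14].

[1, 19, 4, 4, 14, 13, 11, 14]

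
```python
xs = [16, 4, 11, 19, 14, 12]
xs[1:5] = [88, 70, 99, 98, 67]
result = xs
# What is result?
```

xs starts as [16, 4, 11, 19, 14, 12] (length 6). The slice xs[1:5] covers indices [1, 2, 3, 4] with values [4, 11, 19, 14]. Replacing that slice with [88, 70, 99, 98, 67] (different length) produces [16, 88, 70, 99, 98, 67, 12].

[16, 88, 70, 99, 98, 67, 12]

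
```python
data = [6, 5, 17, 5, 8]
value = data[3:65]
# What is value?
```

data has length 5. The slice data[3:65] selects indices [3, 4] (3->5, 4->8), giving [5, 8].

[5, 8]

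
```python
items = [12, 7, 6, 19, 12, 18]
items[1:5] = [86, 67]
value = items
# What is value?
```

items starts as [12, 7, 6, 19, 12, 18] (length 6). The slice items[1:5] covers indices [1, 2, 3, 4] with values [7, 6, 19, 12]. Replacing that slice with [86, 67] (different length) produces [12, 86, 67, 18].

[12, 86, 67, 18]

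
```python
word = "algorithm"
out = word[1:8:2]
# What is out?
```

word has length 9. The slice word[1:8:2] selects indices [1, 3, 5, 7] (1->'l', 3->'o', 5->'i', 7->'h'), giving 'loih'.

'loih'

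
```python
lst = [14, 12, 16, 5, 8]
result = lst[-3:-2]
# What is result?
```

lst has length 5. The slice lst[-3:-2] selects indices [2] (2->16), giving [16].

[16]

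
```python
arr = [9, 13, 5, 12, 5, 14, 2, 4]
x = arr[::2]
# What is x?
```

arr has length 8. The slice arr[::2] selects indices [0, 2, 4, 6] (0->9, 2->5, 4->5, 6->2), giving [9, 5, 5, 2].

[9, 5, 5, 2]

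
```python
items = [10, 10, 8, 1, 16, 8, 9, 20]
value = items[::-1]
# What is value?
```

items has length 8. The slice items[::-1] selects indices [7, 6, 5, 4, 3, 2, 1, 0] (7->20, 6->9, 5->8, 4->16, 3->1, 2->8, 1->10, 0->10), giving [20, 9, 8, 16, 1, 8, 10, 10].

[20, 9, 8, 16, 1, 8, 10, 10]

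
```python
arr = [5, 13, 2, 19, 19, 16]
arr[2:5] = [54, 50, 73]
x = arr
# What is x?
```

arr starts as [5, 13, 2, 19, 19, 16] (length 6). The slice arr[2:5] covers indices [2, 3, 4] with values [2, 19, 19]. Replacing that slice with [54, 50, 73] (same length) produces [5, 13, 54, 50, 73, 16].

[5, 13, 54, 50, 73, 16]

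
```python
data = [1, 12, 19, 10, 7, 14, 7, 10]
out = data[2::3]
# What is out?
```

data has length 8. The slice data[2::3] selects indices [2, 5] (2->19, 5->14), giving [19, 14].

[19, 14]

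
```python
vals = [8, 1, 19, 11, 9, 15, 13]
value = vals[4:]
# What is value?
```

vals has length 7. The slice vals[4:] selects indices [4, 5, 6] (4->9, 5->15, 6->13), giving [9, 15, 13].

[9, 15, 13]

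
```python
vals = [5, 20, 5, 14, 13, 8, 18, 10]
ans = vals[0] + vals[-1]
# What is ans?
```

vals has length 8. vals[0] = 5.
vals has length 8. Negative index -1 maps to positive index 8 + (-1) = 7. vals[7] = 10.
Sum: 5 + 10 = 15.

15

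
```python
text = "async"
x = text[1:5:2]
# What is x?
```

text has length 5. The slice text[1:5:2] selects indices [1, 3] (1->'s', 3->'n'), giving 'sn'.

'sn'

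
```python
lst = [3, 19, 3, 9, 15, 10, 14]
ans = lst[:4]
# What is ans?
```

lst has length 7. The slice lst[:4] selects indices [0, 1, 2, 3] (0->3, 1->19, 2->3, 3->9), giving [3, 19, 3, 9].

[3, 19, 3, 9]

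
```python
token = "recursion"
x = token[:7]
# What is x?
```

token has length 9. The slice token[:7] selects indices [0, 1, 2, 3, 4, 5, 6] (0->'r', 1->'e', 2->'c', 3->'u', 4->'r', 5->'s', 6->'i'), giving 'recursi'.

'recursi'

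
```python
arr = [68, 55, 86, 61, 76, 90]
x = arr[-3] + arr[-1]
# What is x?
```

arr has length 6. Negative index -3 maps to positive index 6 + (-3) = 3. arr[3] = 61.
arr has length 6. Negative index -1 maps to positive index 6 + (-1) = 5. arr[5] = 90.
Sum: 61 + 90 = 151.

151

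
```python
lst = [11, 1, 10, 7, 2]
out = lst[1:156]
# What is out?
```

lst has length 5. The slice lst[1:156] selects indices [1, 2, 3, 4] (1->1, 2->10, 3->7, 4->2), giving [1, 10, 7, 2].

[1, 10, 7, 2]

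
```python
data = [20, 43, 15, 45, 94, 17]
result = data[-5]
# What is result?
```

data has length 6. Negative index -5 maps to positive index 6 + (-5) = 1. data[1] = 43.

43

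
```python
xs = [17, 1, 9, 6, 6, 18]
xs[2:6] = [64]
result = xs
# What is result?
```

xs starts as [17, 1, 9, 6, 6, 18] (length 6). The slice xs[2:6] covers indices [2, 3, 4, 5] with values [9, 6, 6, 18]. Replacing that slice with [64] (different length) produces [17, 1, 64].

[17, 1, 64]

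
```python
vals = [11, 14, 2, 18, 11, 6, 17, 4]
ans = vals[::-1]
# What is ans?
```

vals has length 8. The slice vals[::-1] selects indices [7, 6, 5, 4, 3, 2, 1, 0] (7->4, 6->17, 5->6, 4->11, 3->18, 2->2, 1->14, 0->11), giving [4, 17, 6, 11, 18, 2, 14, 11].

[4, 17, 6, 11, 18, 2, 14, 11]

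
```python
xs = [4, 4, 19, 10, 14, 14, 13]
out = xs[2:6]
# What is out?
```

xs has length 7. The slice xs[2:6] selects indices [2, 3, 4, 5] (2->19, 3->10, 4->14, 5->14), giving [19, 10, 14, 14].

[19, 10, 14, 14]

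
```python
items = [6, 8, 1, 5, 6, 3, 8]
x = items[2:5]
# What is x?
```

items has length 7. The slice items[2:5] selects indices [2, 3, 4] (2->1, 3->5, 4->6), giving [1, 5, 6].

[1, 5, 6]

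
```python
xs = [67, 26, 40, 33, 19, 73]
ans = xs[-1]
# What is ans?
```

xs has length 6. Negative index -1 maps to positive index 6 + (-1) = 5. xs[5] = 73.

73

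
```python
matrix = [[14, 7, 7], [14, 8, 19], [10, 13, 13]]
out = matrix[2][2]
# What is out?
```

matrix[2] = [10, 13, 13]. Taking column 2 of that row yields 13.

13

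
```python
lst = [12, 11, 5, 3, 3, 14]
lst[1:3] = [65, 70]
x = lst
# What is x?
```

lst starts as [12, 11, 5, 3, 3, 14] (length 6). The slice lst[1:3] covers indices [1, 2] with values [11, 5]. Replacing that slice with [65, 70] (same length) produces [12, 65, 70, 3, 3, 14].

[12, 65, 70, 3, 3, 14]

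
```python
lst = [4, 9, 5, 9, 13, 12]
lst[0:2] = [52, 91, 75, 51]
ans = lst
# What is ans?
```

lst starts as [4, 9, 5, 9, 13, 12] (length 6). The slice lst[0:2] covers indices [0, 1] with values [4, 9]. Replacing that slice with [52, 91, 75, 51] (different length) produces [52, 91, 75, 51, 5, 9, 13, 12].

[52, 91, 75, 51, 5, 9, 13, 12]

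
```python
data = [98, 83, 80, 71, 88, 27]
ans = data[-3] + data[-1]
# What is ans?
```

data has length 6. Negative index -3 maps to positive index 6 + (-3) = 3. data[3] = 71.
data has length 6. Negative index -1 maps to positive index 6 + (-1) = 5. data[5] = 27.
Sum: 71 + 27 = 98.

98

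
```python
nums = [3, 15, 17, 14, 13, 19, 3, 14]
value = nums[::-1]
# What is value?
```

nums has length 8. The slice nums[::-1] selects indices [7, 6, 5, 4, 3, 2, 1, 0] (7->14, 6->3, 5->19, 4->13, 3->14, 2->17, 1->15, 0->3), giving [14, 3, 19, 13, 14, 17, 15, 3].

[14, 3, 19, 13, 14, 17, 15, 3]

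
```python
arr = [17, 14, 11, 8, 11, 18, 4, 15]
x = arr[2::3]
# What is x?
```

arr has length 8. The slice arr[2::3] selects indices [2, 5] (2->11, 5->18), giving [11, 18].

[11, 18]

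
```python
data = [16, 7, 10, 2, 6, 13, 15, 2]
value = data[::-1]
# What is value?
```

data has length 8. The slice data[::-1] selects indices [7, 6, 5, 4, 3, 2, 1, 0] (7->2, 6->15, 5->13, 4->6, 3->2, 2->10, 1->7, 0->16), giving [2, 15, 13, 6, 2, 10, 7, 16].

[2, 15, 13, 6, 2, 10, 7, 16]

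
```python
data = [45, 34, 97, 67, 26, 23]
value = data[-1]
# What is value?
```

data has length 6. Negative index -1 maps to positive index 6 + (-1) = 5. data[5] = 23.

23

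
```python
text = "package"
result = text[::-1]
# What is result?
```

text has length 7. The slice text[::-1] selects indices [6, 5, 4, 3, 2, 1, 0] (6->'e', 5->'g', 4->'a', 3->'k', 2->'c', 1->'a', 0->'p'), giving 'egakcap'.

'egakcap'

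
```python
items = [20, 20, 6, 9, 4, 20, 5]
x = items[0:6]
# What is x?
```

items has length 7. The slice items[0:6] selects indices [0, 1, 2, 3, 4, 5] (0->20, 1->20, 2->6, 3->9, 4->4, 5->20), giving [20, 20, 6, 9, 4, 20].

[20, 20, 6, 9, 4, 20]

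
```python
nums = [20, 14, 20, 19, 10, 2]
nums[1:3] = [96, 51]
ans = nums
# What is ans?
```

nums starts as [20, 14, 20, 19, 10, 2] (length 6). The slice nums[1:3] covers indices [1, 2] with values [14, 20]. Replacing that slice with [96, 51] (same length) produces [20, 96, 51, 19, 10, 2].

[20, 96, 51, 19, 10, 2]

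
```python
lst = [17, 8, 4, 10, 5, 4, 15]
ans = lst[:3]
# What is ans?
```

lst has length 7. The slice lst[:3] selects indices [0, 1, 2] (0->17, 1->8, 2->4), giving [17, 8, 4].

[17, 8, 4]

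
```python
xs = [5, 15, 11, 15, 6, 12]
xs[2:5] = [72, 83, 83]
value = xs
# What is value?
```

xs starts as [5, 15, 11, 15, 6, 12] (length 6). The slice xs[2:5] covers indices [2, 3, 4] with values [11, 15, 6]. Replacing that slice with [72, 83, 83] (same length) produces [5, 15, 72, 83, 83, 12].

[5, 15, 72, 83, 83, 12]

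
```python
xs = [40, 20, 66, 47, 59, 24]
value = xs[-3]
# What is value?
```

xs has length 6. Negative index -3 maps to positive index 6 + (-3) = 3. xs[3] = 47.

47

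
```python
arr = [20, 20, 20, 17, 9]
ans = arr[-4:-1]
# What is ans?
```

arr has length 5. The slice arr[-4:-1] selects indices [1, 2, 3] (1->20, 2->20, 3->17), giving [20, 20, 17].

[20, 20, 17]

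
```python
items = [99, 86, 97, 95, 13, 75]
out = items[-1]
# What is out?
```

items has length 6. Negative index -1 maps to positive index 6 + (-1) = 5. items[5] = 75.

75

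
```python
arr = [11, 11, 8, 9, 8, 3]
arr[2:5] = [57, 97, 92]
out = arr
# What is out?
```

arr starts as [11, 11, 8, 9, 8, 3] (length 6). The slice arr[2:5] covers indices [2, 3, 4] with values [8, 9, 8]. Replacing that slice with [57, 97, 92] (same length) produces [11, 11, 57, 97, 92, 3].

[11, 11, 57, 97, 92, 3]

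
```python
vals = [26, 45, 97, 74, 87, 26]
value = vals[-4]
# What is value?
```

vals has length 6. Negative index -4 maps to positive index 6 + (-4) = 2. vals[2] = 97.

97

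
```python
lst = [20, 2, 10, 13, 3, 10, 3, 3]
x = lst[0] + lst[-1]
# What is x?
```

lst has length 8. lst[0] = 20.
lst has length 8. Negative index -1 maps to positive index 8 + (-1) = 7. lst[7] = 3.
Sum: 20 + 3 = 23.

23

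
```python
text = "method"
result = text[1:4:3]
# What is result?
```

text has length 6. The slice text[1:4:3] selects indices [1] (1->'e'), giving 'e'.

'e'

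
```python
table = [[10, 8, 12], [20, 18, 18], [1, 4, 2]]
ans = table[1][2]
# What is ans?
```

table[1] = [20, 18, 18]. Taking column 2 of that row yields 18.

18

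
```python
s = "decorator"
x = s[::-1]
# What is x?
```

s has length 9. The slice s[::-1] selects indices [8, 7, 6, 5, 4, 3, 2, 1, 0] (8->'r', 7->'o', 6->'t', 5->'a', 4->'r', 3->'o', 2->'c', 1->'e', 0->'d'), giving 'rotaroced'.

'rotaroced'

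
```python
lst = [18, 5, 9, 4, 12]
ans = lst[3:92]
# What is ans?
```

lst has length 5. The slice lst[3:92] selects indices [3, 4] (3->4, 4->12), giving [4, 12].

[4, 12]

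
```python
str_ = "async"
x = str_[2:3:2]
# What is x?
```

str_ has length 5. The slice str_[2:3:2] selects indices [2] (2->'y'), giving 'y'.

'y'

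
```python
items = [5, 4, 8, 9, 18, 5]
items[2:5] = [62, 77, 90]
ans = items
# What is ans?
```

items starts as [5, 4, 8, 9, 18, 5] (length 6). The slice items[2:5] covers indices [2, 3, 4] with values [8, 9, 18]. Replacing that slice with [62, 77, 90] (same length) produces [5, 4, 62, 77, 90, 5].

[5, 4, 62, 77, 90, 5]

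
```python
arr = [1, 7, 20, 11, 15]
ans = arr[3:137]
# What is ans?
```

arr has length 5. The slice arr[3:137] selects indices [3, 4] (3->11, 4->15), giving [11, 15].

[11, 15]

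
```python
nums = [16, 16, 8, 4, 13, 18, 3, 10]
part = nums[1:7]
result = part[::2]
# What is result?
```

nums has length 8. The slice nums[1:7] selects indices [1, 2, 3, 4, 5, 6] (1->16, 2->8, 3->4, 4->13, 5->18, 6->3), giving [16, 8, 4, 13, 18, 3]. So part = [16, 8, 4, 13, 18, 3]. part has length 6. The slice part[::2] selects indices [0, 2, 4] (0->16, 2->4, 4->18), giving [16, 4, 18].

[16, 4, 18]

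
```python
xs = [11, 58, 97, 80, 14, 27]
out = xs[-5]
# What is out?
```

xs has length 6. Negative index -5 maps to positive index 6 + (-5) = 1. xs[1] = 58.

58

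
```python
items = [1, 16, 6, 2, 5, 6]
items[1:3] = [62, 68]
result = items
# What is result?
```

items starts as [1, 16, 6, 2, 5, 6] (length 6). The slice items[1:3] covers indices [1, 2] with values [16, 6]. Replacing that slice with [62, 68] (same length) produces [1, 62, 68, 2, 5, 6].

[1, 62, 68, 2, 5, 6]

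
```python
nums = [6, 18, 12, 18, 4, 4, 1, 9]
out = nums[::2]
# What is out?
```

nums has length 8. The slice nums[::2] selects indices [0, 2, 4, 6] (0->6, 2->12, 4->4, 6->1), giving [6, 12, 4, 1].

[6, 12, 4, 1]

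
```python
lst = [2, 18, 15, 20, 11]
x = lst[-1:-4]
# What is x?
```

lst has length 5. The slice lst[-1:-4] resolves to an empty index range, so the result is [].

[]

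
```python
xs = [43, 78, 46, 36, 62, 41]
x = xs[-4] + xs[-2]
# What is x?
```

xs has length 6. Negative index -4 maps to positive index 6 + (-4) = 2. xs[2] = 46.
xs has length 6. Negative index -2 maps to positive index 6 + (-2) = 4. xs[4] = 62.
Sum: 46 + 62 = 108.

108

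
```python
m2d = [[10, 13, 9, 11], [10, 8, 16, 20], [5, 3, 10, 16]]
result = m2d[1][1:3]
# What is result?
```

m2d[1] = [10, 8, 16, 20]. m2d[1] has length 4. The slice m2d[1][1:3] selects indices [1, 2] (1->8, 2->16), giving [8, 16].

[8, 16]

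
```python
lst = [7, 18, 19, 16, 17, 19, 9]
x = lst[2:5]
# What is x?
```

lst has length 7. The slice lst[2:5] selects indices [2, 3, 4] (2->19, 3->16, 4->17), giving [19, 16, 17].

[19, 16, 17]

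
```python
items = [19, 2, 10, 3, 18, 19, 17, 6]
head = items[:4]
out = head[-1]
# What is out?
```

items has length 8. The slice items[:4] selects indices [0, 1, 2, 3] (0->19, 1->2, 2->10, 3->3), giving [19, 2, 10, 3]. So head = [19, 2, 10, 3]. Then head[-1] = 3.

3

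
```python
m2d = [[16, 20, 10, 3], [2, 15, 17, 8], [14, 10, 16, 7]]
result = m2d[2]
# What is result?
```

m2d has 3 rows. Row 2 is [14, 10, 16, 7].

[14, 10, 16, 7]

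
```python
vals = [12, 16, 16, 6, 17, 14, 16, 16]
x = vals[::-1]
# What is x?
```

vals has length 8. The slice vals[::-1] selects indices [7, 6, 5, 4, 3, 2, 1, 0] (7->16, 6->16, 5->14, 4->17, 3->6, 2->16, 1->16, 0->12), giving [16, 16, 14, 17, 6, 16, 16, 12].

[16, 16, 14, 17, 6, 16, 16, 12]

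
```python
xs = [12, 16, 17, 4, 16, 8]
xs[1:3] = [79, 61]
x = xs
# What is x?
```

xs starts as [12, 16, 17, 4, 16, 8] (length 6). The slice xs[1:3] covers indices [1, 2] with values [16, 17]. Replacing that slice with [79, 61] (same length) produces [12, 79, 61, 4, 16, 8].

[12, 79, 61, 4, 16, 8]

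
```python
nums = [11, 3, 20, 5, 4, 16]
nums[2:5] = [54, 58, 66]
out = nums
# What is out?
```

nums starts as [11, 3, 20, 5, 4, 16] (length 6). The slice nums[2:5] covers indices [2, 3, 4] with values [20, 5, 4]. Replacing that slice with [54, 58, 66] (same length) produces [11, 3, 54, 58, 66, 16].

[11, 3, 54, 58, 66, 16]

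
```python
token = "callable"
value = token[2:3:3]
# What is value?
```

token has length 8. The slice token[2:3:3] selects indices [2] (2->'l'), giving 'l'.

'l'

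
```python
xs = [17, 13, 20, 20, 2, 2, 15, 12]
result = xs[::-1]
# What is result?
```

xs has length 8. The slice xs[::-1] selects indices [7, 6, 5, 4, 3, 2, 1, 0] (7->12, 6->15, 5->2, 4->2, 3->20, 2->20, 1->13, 0->17), giving [12, 15, 2, 2, 20, 20, 13, 17].

[12, 15, 2, 2, 20, 20, 13, 17]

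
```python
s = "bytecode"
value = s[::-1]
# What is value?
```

s has length 8. The slice s[::-1] selects indices [7, 6, 5, 4, 3, 2, 1, 0] (7->'e', 6->'d', 5->'o', 4->'c', 3->'e', 2->'t', 1->'y', 0->'b'), giving 'edocetyb'.

'edocetyb'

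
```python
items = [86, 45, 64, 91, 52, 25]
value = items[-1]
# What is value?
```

items has length 6. Negative index -1 maps to positive index 6 + (-1) = 5. items[5] = 25.

25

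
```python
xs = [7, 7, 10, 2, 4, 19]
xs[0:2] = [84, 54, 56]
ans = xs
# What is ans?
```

xs starts as [7, 7, 10, 2, 4, 19] (length 6). The slice xs[0:2] covers indices [0, 1] with values [7, 7]. Replacing that slice with [84, 54, 56] (different length) produces [84, 54, 56, 10, 2, 4, 19].

[84, 54, 56, 10, 2, 4, 19]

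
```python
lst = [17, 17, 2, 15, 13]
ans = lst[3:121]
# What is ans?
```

lst has length 5. The slice lst[3:121] selects indices [3, 4] (3->15, 4->13), giving [15, 13].

[15, 13]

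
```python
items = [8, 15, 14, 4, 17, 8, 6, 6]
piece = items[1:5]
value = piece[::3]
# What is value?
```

items has length 8. The slice items[1:5] selects indices [1, 2, 3, 4] (1->15, 2->14, 3->4, 4->17), giving [15, 14, 4, 17]. So piece = [15, 14, 4, 17]. piece has length 4. The slice piece[::3] selects indices [0, 3] (0->15, 3->17), giving [15, 17].

[15, 17]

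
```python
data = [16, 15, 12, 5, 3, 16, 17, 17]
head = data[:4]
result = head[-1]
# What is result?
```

data has length 8. The slice data[:4] selects indices [0, 1, 2, 3] (0->16, 1->15, 2->12, 3->5), giving [16, 15, 12, 5]. So head = [16, 15, 12, 5]. Then head[-1] = 5.

5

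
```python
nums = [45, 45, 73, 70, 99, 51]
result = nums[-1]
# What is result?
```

nums has length 6. Negative index -1 maps to positive index 6 + (-1) = 5. nums[5] = 51.

51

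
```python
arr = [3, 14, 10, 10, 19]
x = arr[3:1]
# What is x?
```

arr has length 5. The slice arr[3:1] resolves to an empty index range, so the result is [].

[]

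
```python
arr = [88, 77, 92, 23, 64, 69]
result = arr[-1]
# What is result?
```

arr has length 6. Negative index -1 maps to positive index 6 + (-1) = 5. arr[5] = 69.

69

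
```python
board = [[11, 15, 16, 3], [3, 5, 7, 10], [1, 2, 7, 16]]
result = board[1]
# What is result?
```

board has 3 rows. Row 1 is [3, 5, 7, 10].

[3, 5, 7, 10]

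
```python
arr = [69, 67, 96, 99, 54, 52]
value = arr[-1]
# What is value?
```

arr has length 6. Negative index -1 maps to positive index 6 + (-1) = 5. arr[5] = 52.

52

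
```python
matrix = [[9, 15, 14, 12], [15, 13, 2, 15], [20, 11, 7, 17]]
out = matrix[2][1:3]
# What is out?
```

matrix[2] = [20, 11, 7, 17]. matrix[2] has length 4. The slice matrix[2][1:3] selects indices [1, 2] (1->11, 2->7), giving [11, 7].

[11, 7]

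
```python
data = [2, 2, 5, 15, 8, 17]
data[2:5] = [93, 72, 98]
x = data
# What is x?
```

data starts as [2, 2, 5, 15, 8, 17] (length 6). The slice data[2:5] covers indices [2, 3, 4] with values [5, 15, 8]. Replacing that slice with [93, 72, 98] (same length) produces [2, 2, 93, 72, 98, 17].

[2, 2, 93, 72, 98, 17]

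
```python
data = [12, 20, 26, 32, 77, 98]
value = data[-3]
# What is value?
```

data has length 6. Negative index -3 maps to positive index 6 + (-3) = 3. data[3] = 32.

32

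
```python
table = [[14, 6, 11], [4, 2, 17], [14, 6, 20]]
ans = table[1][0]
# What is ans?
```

table[1] = [4, 2, 17]. Taking column 0 of that row yields 4.

4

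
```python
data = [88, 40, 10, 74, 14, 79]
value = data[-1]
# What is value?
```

data has length 6. Negative index -1 maps to positive index 6 + (-1) = 5. data[5] = 79.

79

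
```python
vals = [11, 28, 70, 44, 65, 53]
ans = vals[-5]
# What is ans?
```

vals has length 6. Negative index -5 maps to positive index 6 + (-5) = 1. vals[1] = 28.

28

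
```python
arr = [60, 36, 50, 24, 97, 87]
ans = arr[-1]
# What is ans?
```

arr has length 6. Negative index -1 maps to positive index 6 + (-1) = 5. arr[5] = 87.

87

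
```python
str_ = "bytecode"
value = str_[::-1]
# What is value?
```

str_ has length 8. The slice str_[::-1] selects indices [7, 6, 5, 4, 3, 2, 1, 0] (7->'e', 6->'d', 5->'o', 4->'c', 3->'e', 2->'t', 1->'y', 0->'b'), giving 'edocetyb'.

'edocetyb'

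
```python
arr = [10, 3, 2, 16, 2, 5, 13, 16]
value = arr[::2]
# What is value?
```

arr has length 8. The slice arr[::2] selects indices [0, 2, 4, 6] (0->10, 2->2, 4->2, 6->13), giving [10, 2, 2, 13].

[10, 2, 2, 13]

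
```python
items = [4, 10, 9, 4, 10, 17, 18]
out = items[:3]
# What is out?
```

items has length 7. The slice items[:3] selects indices [0, 1, 2] (0->4, 1->10, 2->9), giving [4, 10, 9].

[4, 10, 9]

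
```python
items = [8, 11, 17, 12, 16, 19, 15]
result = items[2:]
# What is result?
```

items has length 7. The slice items[2:] selects indices [2, 3, 4, 5, 6] (2->17, 3->12, 4->16, 5->19, 6->15), giving [17, 12, 16, 19, 15].

[17, 12, 16, 19, 15]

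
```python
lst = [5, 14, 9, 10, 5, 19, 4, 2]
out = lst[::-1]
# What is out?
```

lst has length 8. The slice lst[::-1] selects indices [7, 6, 5, 4, 3, 2, 1, 0] (7->2, 6->4, 5->19, 4->5, 3->10, 2->9, 1->14, 0->5), giving [2, 4, 19, 5, 10, 9, 14, 5].

[2, 4, 19, 5, 10, 9, 14, 5]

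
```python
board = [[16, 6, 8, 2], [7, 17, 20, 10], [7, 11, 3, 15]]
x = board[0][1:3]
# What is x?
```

board[0] = [16, 6, 8, 2]. board[0] has length 4. The slice board[0][1:3] selects indices [1, 2] (1->6, 2->8), giving [6, 8].

[6, 8]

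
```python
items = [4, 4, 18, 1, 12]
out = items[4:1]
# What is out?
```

items has length 5. The slice items[4:1] resolves to an empty index range, so the result is [].

[]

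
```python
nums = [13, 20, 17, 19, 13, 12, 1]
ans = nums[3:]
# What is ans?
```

nums has length 7. The slice nums[3:] selects indices [3, 4, 5, 6] (3->19, 4->13, 5->12, 6->1), giving [19, 13, 12, 1].

[19, 13, 12, 1]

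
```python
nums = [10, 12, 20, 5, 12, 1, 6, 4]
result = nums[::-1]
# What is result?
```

nums has length 8. The slice nums[::-1] selects indices [7, 6, 5, 4, 3, 2, 1, 0] (7->4, 6->6, 5->1, 4->12, 3->5, 2->20, 1->12, 0->10), giving [4, 6, 1, 12, 5, 20, 12, 10].

[4, 6, 1, 12, 5, 20, 12, 10]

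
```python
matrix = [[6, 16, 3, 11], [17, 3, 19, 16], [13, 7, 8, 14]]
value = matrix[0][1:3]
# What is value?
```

matrix[0] = [6, 16, 3, 11]. matrix[0] has length 4. The slice matrix[0][1:3] selects indices [1, 2] (1->16, 2->3), giving [16, 3].

[16, 3]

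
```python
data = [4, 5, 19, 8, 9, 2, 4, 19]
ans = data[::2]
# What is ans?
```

data has length 8. The slice data[::2] selects indices [0, 2, 4, 6] (0->4, 2->19, 4->9, 6->4), giving [4, 19, 9, 4].

[4, 19, 9, 4]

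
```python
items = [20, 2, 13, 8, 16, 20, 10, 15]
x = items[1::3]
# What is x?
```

items has length 8. The slice items[1::3] selects indices [1, 4, 7] (1->2, 4->16, 7->15), giving [2, 16, 15].

[2, 16, 15]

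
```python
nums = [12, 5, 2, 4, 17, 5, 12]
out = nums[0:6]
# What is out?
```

nums has length 7. The slice nums[0:6] selects indices [0, 1, 2, 3, 4, 5] (0->12, 1->5, 2->2, 3->4, 4->17, 5->5), giving [12, 5, 2, 4, 17, 5].

[12, 5, 2, 4, 17, 5]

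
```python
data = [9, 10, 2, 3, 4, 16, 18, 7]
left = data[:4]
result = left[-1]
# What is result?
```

data has length 8. The slice data[:4] selects indices [0, 1, 2, 3] (0->9, 1->10, 2->2, 3->3), giving [9, 10, 2, 3]. So left = [9, 10, 2, 3]. Then left[-1] = 3.

3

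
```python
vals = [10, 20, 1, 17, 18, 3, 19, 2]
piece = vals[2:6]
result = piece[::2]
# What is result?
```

vals has length 8. The slice vals[2:6] selects indices [2, 3, 4, 5] (2->1, 3->17, 4->18, 5->3), giving [1, 17, 18, 3]. So piece = [1, 17, 18, 3]. piece has length 4. The slice piece[::2] selects indices [0, 2] (0->1, 2->18), giving [1, 18].

[1, 18]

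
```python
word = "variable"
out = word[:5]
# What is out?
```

word has length 8. The slice word[:5] selects indices [0, 1, 2, 3, 4] (0->'v', 1->'a', 2->'r', 3->'i', 4->'a'), giving 'varia'.

'varia'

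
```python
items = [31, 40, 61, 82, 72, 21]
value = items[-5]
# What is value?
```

items has length 6. Negative index -5 maps to positive index 6 + (-5) = 1. items[1] = 40.

40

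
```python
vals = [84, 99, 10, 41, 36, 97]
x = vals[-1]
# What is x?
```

vals has length 6. Negative index -1 maps to positive index 6 + (-1) = 5. vals[5] = 97.

97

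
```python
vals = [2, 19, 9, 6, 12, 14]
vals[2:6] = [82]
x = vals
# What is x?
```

vals starts as [2, 19, 9, 6, 12, 14] (length 6). The slice vals[2:6] covers indices [2, 3, 4, 5] with values [9, 6, 12, 14]. Replacing that slice with [82] (different length) produces [2, 19, 82].

[2, 19, 82]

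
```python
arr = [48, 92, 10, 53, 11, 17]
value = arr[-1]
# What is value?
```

arr has length 6. Negative index -1 maps to positive index 6 + (-1) = 5. arr[5] = 17.

17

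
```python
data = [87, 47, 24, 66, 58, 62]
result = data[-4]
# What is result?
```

data has length 6. Negative index -4 maps to positive index 6 + (-4) = 2. data[2] = 24.

24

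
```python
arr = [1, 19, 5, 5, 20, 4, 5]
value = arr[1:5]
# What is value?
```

arr has length 7. The slice arr[1:5] selects indices [1, 2, 3, 4] (1->19, 2->5, 3->5, 4->20), giving [19, 5, 5, 20].

[19, 5, 5, 20]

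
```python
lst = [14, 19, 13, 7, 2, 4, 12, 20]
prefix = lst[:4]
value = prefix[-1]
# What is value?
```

lst has length 8. The slice lst[:4] selects indices [0, 1, 2, 3] (0->14, 1->19, 2->13, 3->7), giving [14, 19, 13, 7]. So prefix = [14, 19, 13, 7]. Then prefix[-1] = 7.

7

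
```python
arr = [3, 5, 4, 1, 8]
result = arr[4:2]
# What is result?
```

arr has length 5. The slice arr[4:2] resolves to an empty index range, so the result is [].

[]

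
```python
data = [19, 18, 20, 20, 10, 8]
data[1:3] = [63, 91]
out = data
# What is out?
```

data starts as [19, 18, 20, 20, 10, 8] (length 6). The slice data[1:3] covers indices [1, 2] with values [18, 20]. Replacing that slice with [63, 91] (same length) produces [19, 63, 91, 20, 10, 8].

[19, 63, 91, 20, 10, 8]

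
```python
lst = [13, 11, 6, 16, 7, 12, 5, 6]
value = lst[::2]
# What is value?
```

lst has length 8. The slice lst[::2] selects indices [0, 2, 4, 6] (0->13, 2->6, 4->7, 6->5), giving [13, 6, 7, 5].

[13, 6, 7, 5]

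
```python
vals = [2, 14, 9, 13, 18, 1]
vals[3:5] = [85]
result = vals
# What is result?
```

vals starts as [2, 14, 9, 13, 18, 1] (length 6). The slice vals[3:5] covers indices [3, 4] with values [13, 18]. Replacing that slice with [85] (different length) produces [2, 14, 9, 85, 1].

[2, 14, 9, 85, 1]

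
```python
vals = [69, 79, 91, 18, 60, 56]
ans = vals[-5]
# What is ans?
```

vals has length 6. Negative index -5 maps to positive index 6 + (-5) = 1. vals[1] = 79.

79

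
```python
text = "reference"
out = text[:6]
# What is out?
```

text has length 9. The slice text[:6] selects indices [0, 1, 2, 3, 4, 5] (0->'r', 1->'e', 2->'f', 3->'e', 4->'r', 5->'e'), giving 'refere'.

'refere'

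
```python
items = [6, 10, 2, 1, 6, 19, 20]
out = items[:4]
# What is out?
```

items has length 7. The slice items[:4] selects indices [0, 1, 2, 3] (0->6, 1->10, 2->2, 3->1), giving [6, 10, 2, 1].

[6, 10, 2, 1]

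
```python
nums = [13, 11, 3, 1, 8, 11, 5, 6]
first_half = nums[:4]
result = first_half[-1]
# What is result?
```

nums has length 8. The slice nums[:4] selects indices [0, 1, 2, 3] (0->13, 1->11, 2->3, 3->1), giving [13, 11, 3, 1]. So first_half = [13, 11, 3, 1]. Then first_half[-1] = 1.

1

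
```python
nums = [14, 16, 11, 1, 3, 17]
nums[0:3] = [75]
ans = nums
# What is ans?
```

nums starts as [14, 16, 11, 1, 3, 17] (length 6). The slice nums[0:3] covers indices [0, 1, 2] with values [14, 16, 11]. Replacing that slice with [75] (different length) produces [75, 1, 3, 17].

[75, 1, 3, 17]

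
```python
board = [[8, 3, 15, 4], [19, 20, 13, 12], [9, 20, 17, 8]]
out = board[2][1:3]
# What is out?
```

board[2] = [9, 20, 17, 8]. board[2] has length 4. The slice board[2][1:3] selects indices [1, 2] (1->20, 2->17), giving [20, 17].

[20, 17]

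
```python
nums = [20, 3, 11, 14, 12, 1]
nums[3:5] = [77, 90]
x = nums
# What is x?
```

nums starts as [20, 3, 11, 14, 12, 1] (length 6). The slice nums[3:5] covers indices [3, 4] with values [14, 12]. Replacing that slice with [77, 90] (same length) produces [20, 3, 11, 77, 90, 1].

[20, 3, 11, 77, 90, 1]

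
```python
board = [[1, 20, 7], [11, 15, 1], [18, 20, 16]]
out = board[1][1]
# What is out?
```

board[1] = [11, 15, 1]. Taking column 1 of that row yields 15.

15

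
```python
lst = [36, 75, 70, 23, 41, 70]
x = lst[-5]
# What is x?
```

lst has length 6. Negative index -5 maps to positive index 6 + (-5) = 1. lst[1] = 75.

75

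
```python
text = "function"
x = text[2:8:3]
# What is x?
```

text has length 8. The slice text[2:8:3] selects indices [2, 5] (2->'n', 5->'i'), giving 'ni'.

'ni'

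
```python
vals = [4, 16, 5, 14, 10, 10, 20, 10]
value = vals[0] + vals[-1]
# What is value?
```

vals has length 8. vals[0] = 4.
vals has length 8. Negative index -1 maps to positive index 8 + (-1) = 7. vals[7] = 10.
Sum: 4 + 10 = 14.

14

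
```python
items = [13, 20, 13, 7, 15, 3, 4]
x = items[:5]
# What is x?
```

items has length 7. The slice items[:5] selects indices [0, 1, 2, 3, 4] (0->13, 1->20, 2->13, 3->7, 4->15), giving [13, 20, 13, 7, 15].

[13, 20, 13, 7, 15]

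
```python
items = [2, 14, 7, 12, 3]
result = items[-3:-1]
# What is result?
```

items has length 5. The slice items[-3:-1] selects indices [2, 3] (2->7, 3->12), giving [7, 12].

[7, 12]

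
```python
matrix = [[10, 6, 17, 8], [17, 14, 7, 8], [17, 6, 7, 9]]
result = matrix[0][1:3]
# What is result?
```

matrix[0] = [10, 6, 17, 8]. matrix[0] has length 4. The slice matrix[0][1:3] selects indices [1, 2] (1->6, 2->17), giving [6, 17].

[6, 17]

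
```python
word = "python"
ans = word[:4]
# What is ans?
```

word has length 6. The slice word[:4] selects indices [0, 1, 2, 3] (0->'p', 1->'y', 2->'t', 3->'h'), giving 'pyth'.

'pyth'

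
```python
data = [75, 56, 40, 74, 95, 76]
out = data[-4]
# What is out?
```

data has length 6. Negative index -4 maps to positive index 6 + (-4) = 2. data[2] = 40.

40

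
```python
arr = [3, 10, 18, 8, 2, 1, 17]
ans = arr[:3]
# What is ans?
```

arr has length 7. The slice arr[:3] selects indices [0, 1, 2] (0->3, 1->10, 2->18), giving [3, 10, 18].

[3, 10, 18]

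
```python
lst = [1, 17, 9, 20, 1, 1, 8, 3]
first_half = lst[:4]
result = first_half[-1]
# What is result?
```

lst has length 8. The slice lst[:4] selects indices [0, 1, 2, 3] (0->1, 1->17, 2->9, 3->20), giving [1, 17, 9, 20]. So first_half = [1, 17, 9, 20]. Then first_half[-1] = 20.

20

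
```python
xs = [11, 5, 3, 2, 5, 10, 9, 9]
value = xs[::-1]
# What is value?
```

xs has length 8. The slice xs[::-1] selects indices [7, 6, 5, 4, 3, 2, 1, 0] (7->9, 6->9, 5->10, 4->5, 3->2, 2->3, 1->5, 0->11), giving [9, 9, 10, 5, 2, 3, 5, 11].

[9, 9, 10, 5, 2, 3, 5, 11]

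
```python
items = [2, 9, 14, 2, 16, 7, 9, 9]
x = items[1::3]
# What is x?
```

items has length 8. The slice items[1::3] selects indices [1, 4, 7] (1->9, 4->16, 7->9), giving [9, 16, 9].

[9, 16, 9]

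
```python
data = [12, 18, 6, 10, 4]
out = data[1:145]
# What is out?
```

data has length 5. The slice data[1:145] selects indices [1, 2, 3, 4] (1->18, 2->6, 3->10, 4->4), giving [18, 6, 10, 4].

[18, 6, 10, 4]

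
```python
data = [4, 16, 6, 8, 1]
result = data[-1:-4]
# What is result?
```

data has length 5. The slice data[-1:-4] resolves to an empty index range, so the result is [].

[]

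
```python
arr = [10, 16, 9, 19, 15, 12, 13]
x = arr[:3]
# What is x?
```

arr has length 7. The slice arr[:3] selects indices [0, 1, 2] (0->10, 1->16, 2->9), giving [10, 16, 9].

[10, 16, 9]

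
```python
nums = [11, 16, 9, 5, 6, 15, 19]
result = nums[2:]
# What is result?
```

nums has length 7. The slice nums[2:] selects indices [2, 3, 4, 5, 6] (2->9, 3->5, 4->6, 5->15, 6->19), giving [9, 5, 6, 15, 19].

[9, 5, 6, 15, 19]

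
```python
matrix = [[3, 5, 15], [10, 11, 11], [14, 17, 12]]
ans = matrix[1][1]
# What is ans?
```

matrix[1] = [10, 11, 11]. Taking column 1 of that row yields 11.

11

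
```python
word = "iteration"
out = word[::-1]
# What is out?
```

word has length 9. The slice word[::-1] selects indices [8, 7, 6, 5, 4, 3, 2, 1, 0] (8->'n', 7->'o', 6->'i', 5->'t', 4->'a', 3->'r', 2->'e', 1->'t', 0->'i'), giving 'noitareti'.

'noitareti'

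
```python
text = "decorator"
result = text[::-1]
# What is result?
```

text has length 9. The slice text[::-1] selects indices [8, 7, 6, 5, 4, 3, 2, 1, 0] (8->'r', 7->'o', 6->'t', 5->'a', 4->'r', 3->'o', 2->'c', 1->'e', 0->'d'), giving 'rotaroced'.

'rotaroced'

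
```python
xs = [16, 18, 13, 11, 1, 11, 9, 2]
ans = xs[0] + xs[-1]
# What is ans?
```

xs has length 8. xs[0] = 16.
xs has length 8. Negative index -1 maps to positive index 8 + (-1) = 7. xs[7] = 2.
Sum: 16 + 2 = 18.

18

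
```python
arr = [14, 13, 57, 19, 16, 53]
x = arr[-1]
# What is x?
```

arr has length 6. Negative index -1 maps to positive index 6 + (-1) = 5. arr[5] = 53.

53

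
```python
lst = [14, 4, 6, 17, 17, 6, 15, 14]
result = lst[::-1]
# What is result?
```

lst has length 8. The slice lst[::-1] selects indices [7, 6, 5, 4, 3, 2, 1, 0] (7->14, 6->15, 5->6, 4->17, 3->17, 2->6, 1->4, 0->14), giving [14, 15, 6, 17, 17, 6, 4, 14].

[14, 15, 6, 17, 17, 6, 4, 14]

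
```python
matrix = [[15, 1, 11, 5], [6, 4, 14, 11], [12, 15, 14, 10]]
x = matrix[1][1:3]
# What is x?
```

matrix[1] = [6, 4, 14, 11]. matrix[1] has length 4. The slice matrix[1][1:3] selects indices [1, 2] (1->4, 2->14), giving [4, 14].

[4, 14]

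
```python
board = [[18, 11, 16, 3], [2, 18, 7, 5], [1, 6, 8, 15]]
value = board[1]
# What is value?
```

board has 3 rows. Row 1 is [2, 18, 7, 5].

[2, 18, 7, 5]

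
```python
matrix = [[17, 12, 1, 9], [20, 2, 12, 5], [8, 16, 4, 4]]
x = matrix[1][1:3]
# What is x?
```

matrix[1] = [20, 2, 12, 5]. matrix[1] has length 4. The slice matrix[1][1:3] selects indices [1, 2] (1->2, 2->12), giving [2, 12].

[2, 12]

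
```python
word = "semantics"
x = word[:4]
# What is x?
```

word has length 9. The slice word[:4] selects indices [0, 1, 2, 3] (0->'s', 1->'e', 2->'m', 3->'a'), giving 'sema'.

'sema'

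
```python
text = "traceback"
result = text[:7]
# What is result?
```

text has length 9. The slice text[:7] selects indices [0, 1, 2, 3, 4, 5, 6] (0->'t', 1->'r', 2->'a', 3->'c', 4->'e', 5->'b', 6->'a'), giving 'traceba'.

'traceba'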